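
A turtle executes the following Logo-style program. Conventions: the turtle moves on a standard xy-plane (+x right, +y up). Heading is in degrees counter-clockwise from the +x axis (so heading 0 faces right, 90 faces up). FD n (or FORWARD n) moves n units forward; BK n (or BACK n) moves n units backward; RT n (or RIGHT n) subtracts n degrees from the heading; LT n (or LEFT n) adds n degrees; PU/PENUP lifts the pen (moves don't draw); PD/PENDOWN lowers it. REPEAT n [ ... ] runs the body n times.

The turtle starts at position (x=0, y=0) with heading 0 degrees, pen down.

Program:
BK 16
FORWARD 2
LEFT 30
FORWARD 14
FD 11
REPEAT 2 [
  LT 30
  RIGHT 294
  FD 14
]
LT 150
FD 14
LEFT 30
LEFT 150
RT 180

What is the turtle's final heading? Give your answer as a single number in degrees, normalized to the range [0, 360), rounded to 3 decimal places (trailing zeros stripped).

Executing turtle program step by step:
Start: pos=(0,0), heading=0, pen down
BK 16: (0,0) -> (-16,0) [heading=0, draw]
FD 2: (-16,0) -> (-14,0) [heading=0, draw]
LT 30: heading 0 -> 30
FD 14: (-14,0) -> (-1.876,7) [heading=30, draw]
FD 11: (-1.876,7) -> (7.651,12.5) [heading=30, draw]
REPEAT 2 [
  -- iteration 1/2 --
  LT 30: heading 30 -> 60
  RT 294: heading 60 -> 126
  FD 14: (7.651,12.5) -> (-0.578,23.826) [heading=126, draw]
  -- iteration 2/2 --
  LT 30: heading 126 -> 156
  RT 294: heading 156 -> 222
  FD 14: (-0.578,23.826) -> (-10.982,14.458) [heading=222, draw]
]
LT 150: heading 222 -> 12
FD 14: (-10.982,14.458) -> (2.712,17.369) [heading=12, draw]
LT 30: heading 12 -> 42
LT 150: heading 42 -> 192
RT 180: heading 192 -> 12
Final: pos=(2.712,17.369), heading=12, 7 segment(s) drawn

Answer: 12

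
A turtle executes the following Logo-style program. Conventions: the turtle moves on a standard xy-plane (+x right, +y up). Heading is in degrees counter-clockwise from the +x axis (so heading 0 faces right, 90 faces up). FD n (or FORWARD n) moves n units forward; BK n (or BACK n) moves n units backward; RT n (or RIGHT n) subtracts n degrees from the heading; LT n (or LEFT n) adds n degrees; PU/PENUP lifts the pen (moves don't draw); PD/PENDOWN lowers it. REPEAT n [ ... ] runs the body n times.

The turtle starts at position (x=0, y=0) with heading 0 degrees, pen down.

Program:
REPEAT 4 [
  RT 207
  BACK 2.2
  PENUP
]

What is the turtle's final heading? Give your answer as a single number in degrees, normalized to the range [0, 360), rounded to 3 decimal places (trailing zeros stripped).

Answer: 252

Derivation:
Executing turtle program step by step:
Start: pos=(0,0), heading=0, pen down
REPEAT 4 [
  -- iteration 1/4 --
  RT 207: heading 0 -> 153
  BK 2.2: (0,0) -> (1.96,-0.999) [heading=153, draw]
  PU: pen up
  -- iteration 2/4 --
  RT 207: heading 153 -> 306
  BK 2.2: (1.96,-0.999) -> (0.667,0.781) [heading=306, move]
  PU: pen up
  -- iteration 3/4 --
  RT 207: heading 306 -> 99
  BK 2.2: (0.667,0.781) -> (1.011,-1.392) [heading=99, move]
  PU: pen up
  -- iteration 4/4 --
  RT 207: heading 99 -> 252
  BK 2.2: (1.011,-1.392) -> (1.691,0.7) [heading=252, move]
  PU: pen up
]
Final: pos=(1.691,0.7), heading=252, 1 segment(s) drawn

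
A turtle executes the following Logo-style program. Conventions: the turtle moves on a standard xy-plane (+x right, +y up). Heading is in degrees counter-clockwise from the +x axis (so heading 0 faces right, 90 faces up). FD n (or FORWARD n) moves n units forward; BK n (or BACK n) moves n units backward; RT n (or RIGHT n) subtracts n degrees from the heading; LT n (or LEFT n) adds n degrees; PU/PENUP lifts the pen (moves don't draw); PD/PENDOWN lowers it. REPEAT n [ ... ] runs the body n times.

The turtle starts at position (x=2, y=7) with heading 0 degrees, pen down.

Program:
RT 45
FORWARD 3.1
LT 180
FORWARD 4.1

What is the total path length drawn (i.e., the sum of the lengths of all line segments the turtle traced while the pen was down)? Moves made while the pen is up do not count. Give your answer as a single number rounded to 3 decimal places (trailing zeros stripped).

Executing turtle program step by step:
Start: pos=(2,7), heading=0, pen down
RT 45: heading 0 -> 315
FD 3.1: (2,7) -> (4.192,4.808) [heading=315, draw]
LT 180: heading 315 -> 135
FD 4.1: (4.192,4.808) -> (1.293,7.707) [heading=135, draw]
Final: pos=(1.293,7.707), heading=135, 2 segment(s) drawn

Segment lengths:
  seg 1: (2,7) -> (4.192,4.808), length = 3.1
  seg 2: (4.192,4.808) -> (1.293,7.707), length = 4.1
Total = 7.2

Answer: 7.2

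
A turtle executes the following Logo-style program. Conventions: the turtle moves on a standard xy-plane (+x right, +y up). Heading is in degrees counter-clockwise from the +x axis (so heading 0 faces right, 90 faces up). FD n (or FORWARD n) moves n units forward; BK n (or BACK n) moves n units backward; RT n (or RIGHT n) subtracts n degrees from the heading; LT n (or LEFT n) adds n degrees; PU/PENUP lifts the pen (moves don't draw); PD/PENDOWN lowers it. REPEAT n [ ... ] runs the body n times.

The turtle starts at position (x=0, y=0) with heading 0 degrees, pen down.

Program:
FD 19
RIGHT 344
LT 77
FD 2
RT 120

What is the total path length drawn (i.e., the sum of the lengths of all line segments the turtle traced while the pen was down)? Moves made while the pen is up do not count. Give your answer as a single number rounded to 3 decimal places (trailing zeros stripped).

Answer: 21

Derivation:
Executing turtle program step by step:
Start: pos=(0,0), heading=0, pen down
FD 19: (0,0) -> (19,0) [heading=0, draw]
RT 344: heading 0 -> 16
LT 77: heading 16 -> 93
FD 2: (19,0) -> (18.895,1.997) [heading=93, draw]
RT 120: heading 93 -> 333
Final: pos=(18.895,1.997), heading=333, 2 segment(s) drawn

Segment lengths:
  seg 1: (0,0) -> (19,0), length = 19
  seg 2: (19,0) -> (18.895,1.997), length = 2
Total = 21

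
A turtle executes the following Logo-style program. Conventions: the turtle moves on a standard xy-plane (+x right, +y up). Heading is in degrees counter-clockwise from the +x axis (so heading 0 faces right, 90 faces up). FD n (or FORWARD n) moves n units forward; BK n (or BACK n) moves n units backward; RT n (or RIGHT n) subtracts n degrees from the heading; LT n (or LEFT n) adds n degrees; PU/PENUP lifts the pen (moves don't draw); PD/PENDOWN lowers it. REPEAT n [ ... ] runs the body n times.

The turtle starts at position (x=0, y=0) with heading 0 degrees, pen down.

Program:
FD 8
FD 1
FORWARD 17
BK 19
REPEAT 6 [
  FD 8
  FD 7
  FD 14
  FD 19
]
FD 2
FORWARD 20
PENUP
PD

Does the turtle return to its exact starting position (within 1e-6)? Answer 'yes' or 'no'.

Executing turtle program step by step:
Start: pos=(0,0), heading=0, pen down
FD 8: (0,0) -> (8,0) [heading=0, draw]
FD 1: (8,0) -> (9,0) [heading=0, draw]
FD 17: (9,0) -> (26,0) [heading=0, draw]
BK 19: (26,0) -> (7,0) [heading=0, draw]
REPEAT 6 [
  -- iteration 1/6 --
  FD 8: (7,0) -> (15,0) [heading=0, draw]
  FD 7: (15,0) -> (22,0) [heading=0, draw]
  FD 14: (22,0) -> (36,0) [heading=0, draw]
  FD 19: (36,0) -> (55,0) [heading=0, draw]
  -- iteration 2/6 --
  FD 8: (55,0) -> (63,0) [heading=0, draw]
  FD 7: (63,0) -> (70,0) [heading=0, draw]
  FD 14: (70,0) -> (84,0) [heading=0, draw]
  FD 19: (84,0) -> (103,0) [heading=0, draw]
  -- iteration 3/6 --
  FD 8: (103,0) -> (111,0) [heading=0, draw]
  FD 7: (111,0) -> (118,0) [heading=0, draw]
  FD 14: (118,0) -> (132,0) [heading=0, draw]
  FD 19: (132,0) -> (151,0) [heading=0, draw]
  -- iteration 4/6 --
  FD 8: (151,0) -> (159,0) [heading=0, draw]
  FD 7: (159,0) -> (166,0) [heading=0, draw]
  FD 14: (166,0) -> (180,0) [heading=0, draw]
  FD 19: (180,0) -> (199,0) [heading=0, draw]
  -- iteration 5/6 --
  FD 8: (199,0) -> (207,0) [heading=0, draw]
  FD 7: (207,0) -> (214,0) [heading=0, draw]
  FD 14: (214,0) -> (228,0) [heading=0, draw]
  FD 19: (228,0) -> (247,0) [heading=0, draw]
  -- iteration 6/6 --
  FD 8: (247,0) -> (255,0) [heading=0, draw]
  FD 7: (255,0) -> (262,0) [heading=0, draw]
  FD 14: (262,0) -> (276,0) [heading=0, draw]
  FD 19: (276,0) -> (295,0) [heading=0, draw]
]
FD 2: (295,0) -> (297,0) [heading=0, draw]
FD 20: (297,0) -> (317,0) [heading=0, draw]
PU: pen up
PD: pen down
Final: pos=(317,0), heading=0, 30 segment(s) drawn

Start position: (0, 0)
Final position: (317, 0)
Distance = 317; >= 1e-6 -> NOT closed

Answer: no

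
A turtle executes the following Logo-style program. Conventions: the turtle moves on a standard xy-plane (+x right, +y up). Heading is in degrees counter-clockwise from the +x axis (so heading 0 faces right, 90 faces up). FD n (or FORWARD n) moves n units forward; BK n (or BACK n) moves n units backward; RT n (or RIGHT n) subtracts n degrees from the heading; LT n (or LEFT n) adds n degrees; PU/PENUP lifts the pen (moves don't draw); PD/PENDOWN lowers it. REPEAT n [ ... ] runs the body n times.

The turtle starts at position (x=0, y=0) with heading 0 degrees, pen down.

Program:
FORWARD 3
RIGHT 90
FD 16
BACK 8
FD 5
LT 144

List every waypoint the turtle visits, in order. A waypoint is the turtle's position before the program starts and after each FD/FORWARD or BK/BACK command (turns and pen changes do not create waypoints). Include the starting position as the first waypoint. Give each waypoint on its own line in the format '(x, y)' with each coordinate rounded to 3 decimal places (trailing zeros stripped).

Executing turtle program step by step:
Start: pos=(0,0), heading=0, pen down
FD 3: (0,0) -> (3,0) [heading=0, draw]
RT 90: heading 0 -> 270
FD 16: (3,0) -> (3,-16) [heading=270, draw]
BK 8: (3,-16) -> (3,-8) [heading=270, draw]
FD 5: (3,-8) -> (3,-13) [heading=270, draw]
LT 144: heading 270 -> 54
Final: pos=(3,-13), heading=54, 4 segment(s) drawn
Waypoints (5 total):
(0, 0)
(3, 0)
(3, -16)
(3, -8)
(3, -13)

Answer: (0, 0)
(3, 0)
(3, -16)
(3, -8)
(3, -13)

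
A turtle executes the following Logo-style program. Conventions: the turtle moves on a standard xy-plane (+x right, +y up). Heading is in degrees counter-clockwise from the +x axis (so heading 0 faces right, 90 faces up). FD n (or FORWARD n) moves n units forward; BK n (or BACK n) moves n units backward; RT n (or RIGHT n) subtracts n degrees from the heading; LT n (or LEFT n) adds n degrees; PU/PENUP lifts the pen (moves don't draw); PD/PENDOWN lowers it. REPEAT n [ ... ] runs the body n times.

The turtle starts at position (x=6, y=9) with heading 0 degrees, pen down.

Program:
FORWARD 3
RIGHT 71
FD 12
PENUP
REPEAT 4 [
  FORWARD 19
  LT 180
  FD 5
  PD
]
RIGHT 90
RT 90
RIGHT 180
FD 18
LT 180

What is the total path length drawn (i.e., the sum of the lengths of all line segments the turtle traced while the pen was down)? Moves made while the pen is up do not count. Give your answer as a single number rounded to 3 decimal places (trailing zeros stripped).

Answer: 105

Derivation:
Executing turtle program step by step:
Start: pos=(6,9), heading=0, pen down
FD 3: (6,9) -> (9,9) [heading=0, draw]
RT 71: heading 0 -> 289
FD 12: (9,9) -> (12.907,-2.346) [heading=289, draw]
PU: pen up
REPEAT 4 [
  -- iteration 1/4 --
  FD 19: (12.907,-2.346) -> (19.093,-20.311) [heading=289, move]
  LT 180: heading 289 -> 109
  FD 5: (19.093,-20.311) -> (17.465,-15.583) [heading=109, move]
  PD: pen down
  -- iteration 2/4 --
  FD 19: (17.465,-15.583) -> (11.279,2.381) [heading=109, draw]
  LT 180: heading 109 -> 289
  FD 5: (11.279,2.381) -> (12.907,-2.346) [heading=289, draw]
  PD: pen down
  -- iteration 3/4 --
  FD 19: (12.907,-2.346) -> (19.093,-20.311) [heading=289, draw]
  LT 180: heading 289 -> 109
  FD 5: (19.093,-20.311) -> (17.465,-15.583) [heading=109, draw]
  PD: pen down
  -- iteration 4/4 --
  FD 19: (17.465,-15.583) -> (11.279,2.381) [heading=109, draw]
  LT 180: heading 109 -> 289
  FD 5: (11.279,2.381) -> (12.907,-2.346) [heading=289, draw]
  PD: pen down
]
RT 90: heading 289 -> 199
RT 90: heading 199 -> 109
RT 180: heading 109 -> 289
FD 18: (12.907,-2.346) -> (18.767,-19.366) [heading=289, draw]
LT 180: heading 289 -> 109
Final: pos=(18.767,-19.366), heading=109, 9 segment(s) drawn

Segment lengths:
  seg 1: (6,9) -> (9,9), length = 3
  seg 2: (9,9) -> (12.907,-2.346), length = 12
  seg 3: (17.465,-15.583) -> (11.279,2.381), length = 19
  seg 4: (11.279,2.381) -> (12.907,-2.346), length = 5
  seg 5: (12.907,-2.346) -> (19.093,-20.311), length = 19
  seg 6: (19.093,-20.311) -> (17.465,-15.583), length = 5
  seg 7: (17.465,-15.583) -> (11.279,2.381), length = 19
  seg 8: (11.279,2.381) -> (12.907,-2.346), length = 5
  seg 9: (12.907,-2.346) -> (18.767,-19.366), length = 18
Total = 105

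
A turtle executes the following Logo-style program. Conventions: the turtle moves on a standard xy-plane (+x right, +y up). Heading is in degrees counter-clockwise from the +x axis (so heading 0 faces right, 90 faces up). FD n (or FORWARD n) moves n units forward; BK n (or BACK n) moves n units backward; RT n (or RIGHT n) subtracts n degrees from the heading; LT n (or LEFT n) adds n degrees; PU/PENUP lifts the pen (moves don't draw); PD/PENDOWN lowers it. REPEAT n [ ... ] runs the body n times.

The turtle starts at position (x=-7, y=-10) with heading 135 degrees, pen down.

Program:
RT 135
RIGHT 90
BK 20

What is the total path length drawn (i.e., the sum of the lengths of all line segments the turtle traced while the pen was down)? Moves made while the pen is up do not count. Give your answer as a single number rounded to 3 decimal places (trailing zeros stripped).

Executing turtle program step by step:
Start: pos=(-7,-10), heading=135, pen down
RT 135: heading 135 -> 0
RT 90: heading 0 -> 270
BK 20: (-7,-10) -> (-7,10) [heading=270, draw]
Final: pos=(-7,10), heading=270, 1 segment(s) drawn

Segment lengths:
  seg 1: (-7,-10) -> (-7,10), length = 20
Total = 20

Answer: 20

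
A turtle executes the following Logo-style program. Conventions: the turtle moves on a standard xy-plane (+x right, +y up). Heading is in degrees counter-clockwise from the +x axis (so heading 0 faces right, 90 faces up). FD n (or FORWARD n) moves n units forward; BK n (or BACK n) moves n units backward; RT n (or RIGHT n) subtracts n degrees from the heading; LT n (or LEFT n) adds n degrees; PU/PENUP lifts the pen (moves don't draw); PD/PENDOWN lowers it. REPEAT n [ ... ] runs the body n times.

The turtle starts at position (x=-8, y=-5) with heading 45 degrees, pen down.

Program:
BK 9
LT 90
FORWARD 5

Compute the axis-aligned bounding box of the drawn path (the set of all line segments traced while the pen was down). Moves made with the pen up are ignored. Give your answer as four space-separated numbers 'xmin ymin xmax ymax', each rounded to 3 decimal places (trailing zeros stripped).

Answer: -17.899 -11.364 -8 -5

Derivation:
Executing turtle program step by step:
Start: pos=(-8,-5), heading=45, pen down
BK 9: (-8,-5) -> (-14.364,-11.364) [heading=45, draw]
LT 90: heading 45 -> 135
FD 5: (-14.364,-11.364) -> (-17.899,-7.828) [heading=135, draw]
Final: pos=(-17.899,-7.828), heading=135, 2 segment(s) drawn

Segment endpoints: x in {-17.899, -14.364, -8}, y in {-11.364, -7.828, -5}
xmin=-17.899, ymin=-11.364, xmax=-8, ymax=-5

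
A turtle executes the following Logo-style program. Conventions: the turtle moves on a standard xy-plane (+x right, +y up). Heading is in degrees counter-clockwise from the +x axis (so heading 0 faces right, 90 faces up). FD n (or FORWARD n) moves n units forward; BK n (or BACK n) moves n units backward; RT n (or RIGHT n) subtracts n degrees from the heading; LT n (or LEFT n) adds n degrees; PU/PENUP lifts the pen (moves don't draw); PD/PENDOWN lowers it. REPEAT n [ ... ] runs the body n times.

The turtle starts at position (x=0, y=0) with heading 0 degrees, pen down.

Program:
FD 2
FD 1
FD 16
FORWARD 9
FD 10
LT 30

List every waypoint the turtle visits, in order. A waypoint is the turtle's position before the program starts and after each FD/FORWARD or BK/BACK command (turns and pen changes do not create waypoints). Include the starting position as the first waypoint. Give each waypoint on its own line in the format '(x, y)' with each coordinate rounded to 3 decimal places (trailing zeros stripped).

Answer: (0, 0)
(2, 0)
(3, 0)
(19, 0)
(28, 0)
(38, 0)

Derivation:
Executing turtle program step by step:
Start: pos=(0,0), heading=0, pen down
FD 2: (0,0) -> (2,0) [heading=0, draw]
FD 1: (2,0) -> (3,0) [heading=0, draw]
FD 16: (3,0) -> (19,0) [heading=0, draw]
FD 9: (19,0) -> (28,0) [heading=0, draw]
FD 10: (28,0) -> (38,0) [heading=0, draw]
LT 30: heading 0 -> 30
Final: pos=(38,0), heading=30, 5 segment(s) drawn
Waypoints (6 total):
(0, 0)
(2, 0)
(3, 0)
(19, 0)
(28, 0)
(38, 0)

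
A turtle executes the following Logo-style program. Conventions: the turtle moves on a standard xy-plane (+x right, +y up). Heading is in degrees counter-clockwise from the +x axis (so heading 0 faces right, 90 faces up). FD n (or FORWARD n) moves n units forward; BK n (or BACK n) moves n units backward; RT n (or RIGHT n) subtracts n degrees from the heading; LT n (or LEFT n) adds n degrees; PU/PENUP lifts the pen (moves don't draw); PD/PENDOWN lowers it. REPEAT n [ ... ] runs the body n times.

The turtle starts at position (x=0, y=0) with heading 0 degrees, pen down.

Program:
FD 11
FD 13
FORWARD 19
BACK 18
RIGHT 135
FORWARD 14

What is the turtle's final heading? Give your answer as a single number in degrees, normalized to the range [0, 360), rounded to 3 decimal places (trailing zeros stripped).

Executing turtle program step by step:
Start: pos=(0,0), heading=0, pen down
FD 11: (0,0) -> (11,0) [heading=0, draw]
FD 13: (11,0) -> (24,0) [heading=0, draw]
FD 19: (24,0) -> (43,0) [heading=0, draw]
BK 18: (43,0) -> (25,0) [heading=0, draw]
RT 135: heading 0 -> 225
FD 14: (25,0) -> (15.101,-9.899) [heading=225, draw]
Final: pos=(15.101,-9.899), heading=225, 5 segment(s) drawn

Answer: 225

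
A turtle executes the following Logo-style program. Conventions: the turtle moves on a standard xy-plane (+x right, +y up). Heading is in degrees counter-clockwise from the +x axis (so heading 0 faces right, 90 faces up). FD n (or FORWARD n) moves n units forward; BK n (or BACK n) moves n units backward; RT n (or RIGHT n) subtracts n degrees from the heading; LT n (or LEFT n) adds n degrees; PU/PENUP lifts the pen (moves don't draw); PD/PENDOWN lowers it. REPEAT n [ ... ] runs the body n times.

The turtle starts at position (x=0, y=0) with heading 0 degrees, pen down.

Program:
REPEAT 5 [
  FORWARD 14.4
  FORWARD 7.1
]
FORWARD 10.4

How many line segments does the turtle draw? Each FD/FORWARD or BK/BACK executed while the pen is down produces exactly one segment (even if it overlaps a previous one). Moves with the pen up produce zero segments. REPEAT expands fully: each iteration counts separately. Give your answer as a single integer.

Executing turtle program step by step:
Start: pos=(0,0), heading=0, pen down
REPEAT 5 [
  -- iteration 1/5 --
  FD 14.4: (0,0) -> (14.4,0) [heading=0, draw]
  FD 7.1: (14.4,0) -> (21.5,0) [heading=0, draw]
  -- iteration 2/5 --
  FD 14.4: (21.5,0) -> (35.9,0) [heading=0, draw]
  FD 7.1: (35.9,0) -> (43,0) [heading=0, draw]
  -- iteration 3/5 --
  FD 14.4: (43,0) -> (57.4,0) [heading=0, draw]
  FD 7.1: (57.4,0) -> (64.5,0) [heading=0, draw]
  -- iteration 4/5 --
  FD 14.4: (64.5,0) -> (78.9,0) [heading=0, draw]
  FD 7.1: (78.9,0) -> (86,0) [heading=0, draw]
  -- iteration 5/5 --
  FD 14.4: (86,0) -> (100.4,0) [heading=0, draw]
  FD 7.1: (100.4,0) -> (107.5,0) [heading=0, draw]
]
FD 10.4: (107.5,0) -> (117.9,0) [heading=0, draw]
Final: pos=(117.9,0), heading=0, 11 segment(s) drawn
Segments drawn: 11

Answer: 11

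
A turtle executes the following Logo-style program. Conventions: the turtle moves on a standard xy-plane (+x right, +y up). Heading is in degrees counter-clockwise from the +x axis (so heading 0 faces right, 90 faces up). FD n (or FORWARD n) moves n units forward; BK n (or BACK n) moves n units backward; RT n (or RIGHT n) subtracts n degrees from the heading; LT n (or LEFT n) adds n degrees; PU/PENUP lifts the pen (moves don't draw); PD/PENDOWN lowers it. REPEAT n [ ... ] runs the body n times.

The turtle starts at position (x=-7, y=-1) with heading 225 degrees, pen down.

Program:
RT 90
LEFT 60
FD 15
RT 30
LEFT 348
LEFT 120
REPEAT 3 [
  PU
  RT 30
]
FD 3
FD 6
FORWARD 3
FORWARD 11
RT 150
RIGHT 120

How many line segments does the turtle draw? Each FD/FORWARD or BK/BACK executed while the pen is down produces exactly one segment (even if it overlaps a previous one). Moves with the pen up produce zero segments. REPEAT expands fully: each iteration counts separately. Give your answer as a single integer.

Executing turtle program step by step:
Start: pos=(-7,-1), heading=225, pen down
RT 90: heading 225 -> 135
LT 60: heading 135 -> 195
FD 15: (-7,-1) -> (-21.489,-4.882) [heading=195, draw]
RT 30: heading 195 -> 165
LT 348: heading 165 -> 153
LT 120: heading 153 -> 273
REPEAT 3 [
  -- iteration 1/3 --
  PU: pen up
  RT 30: heading 273 -> 243
  -- iteration 2/3 --
  PU: pen up
  RT 30: heading 243 -> 213
  -- iteration 3/3 --
  PU: pen up
  RT 30: heading 213 -> 183
]
FD 3: (-21.489,-4.882) -> (-24.485,-5.039) [heading=183, move]
FD 6: (-24.485,-5.039) -> (-30.477,-5.353) [heading=183, move]
FD 3: (-30.477,-5.353) -> (-33.472,-5.51) [heading=183, move]
FD 11: (-33.472,-5.51) -> (-44.457,-6.086) [heading=183, move]
RT 150: heading 183 -> 33
RT 120: heading 33 -> 273
Final: pos=(-44.457,-6.086), heading=273, 1 segment(s) drawn
Segments drawn: 1

Answer: 1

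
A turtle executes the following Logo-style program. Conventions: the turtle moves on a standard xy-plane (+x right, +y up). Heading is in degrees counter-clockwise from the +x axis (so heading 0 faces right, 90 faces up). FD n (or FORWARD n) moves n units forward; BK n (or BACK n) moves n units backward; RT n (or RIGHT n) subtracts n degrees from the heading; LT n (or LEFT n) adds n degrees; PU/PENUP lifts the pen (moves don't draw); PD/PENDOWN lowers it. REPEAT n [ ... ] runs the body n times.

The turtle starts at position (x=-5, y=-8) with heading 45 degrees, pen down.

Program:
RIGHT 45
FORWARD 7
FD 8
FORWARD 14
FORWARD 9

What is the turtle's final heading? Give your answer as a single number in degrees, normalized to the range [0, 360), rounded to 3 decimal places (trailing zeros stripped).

Answer: 0

Derivation:
Executing turtle program step by step:
Start: pos=(-5,-8), heading=45, pen down
RT 45: heading 45 -> 0
FD 7: (-5,-8) -> (2,-8) [heading=0, draw]
FD 8: (2,-8) -> (10,-8) [heading=0, draw]
FD 14: (10,-8) -> (24,-8) [heading=0, draw]
FD 9: (24,-8) -> (33,-8) [heading=0, draw]
Final: pos=(33,-8), heading=0, 4 segment(s) drawn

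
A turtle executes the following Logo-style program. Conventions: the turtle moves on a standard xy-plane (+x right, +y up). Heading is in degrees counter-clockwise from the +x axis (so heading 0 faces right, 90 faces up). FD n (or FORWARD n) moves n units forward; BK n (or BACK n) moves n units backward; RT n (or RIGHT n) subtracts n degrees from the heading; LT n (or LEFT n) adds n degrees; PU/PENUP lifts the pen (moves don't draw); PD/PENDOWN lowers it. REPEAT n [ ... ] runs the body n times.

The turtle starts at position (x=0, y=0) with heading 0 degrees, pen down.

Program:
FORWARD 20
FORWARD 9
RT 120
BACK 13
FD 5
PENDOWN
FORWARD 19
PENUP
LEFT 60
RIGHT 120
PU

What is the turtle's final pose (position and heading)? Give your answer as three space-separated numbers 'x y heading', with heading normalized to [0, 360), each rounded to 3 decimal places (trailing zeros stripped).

Answer: 23.5 -9.526 180

Derivation:
Executing turtle program step by step:
Start: pos=(0,0), heading=0, pen down
FD 20: (0,0) -> (20,0) [heading=0, draw]
FD 9: (20,0) -> (29,0) [heading=0, draw]
RT 120: heading 0 -> 240
BK 13: (29,0) -> (35.5,11.258) [heading=240, draw]
FD 5: (35.5,11.258) -> (33,6.928) [heading=240, draw]
PD: pen down
FD 19: (33,6.928) -> (23.5,-9.526) [heading=240, draw]
PU: pen up
LT 60: heading 240 -> 300
RT 120: heading 300 -> 180
PU: pen up
Final: pos=(23.5,-9.526), heading=180, 5 segment(s) drawn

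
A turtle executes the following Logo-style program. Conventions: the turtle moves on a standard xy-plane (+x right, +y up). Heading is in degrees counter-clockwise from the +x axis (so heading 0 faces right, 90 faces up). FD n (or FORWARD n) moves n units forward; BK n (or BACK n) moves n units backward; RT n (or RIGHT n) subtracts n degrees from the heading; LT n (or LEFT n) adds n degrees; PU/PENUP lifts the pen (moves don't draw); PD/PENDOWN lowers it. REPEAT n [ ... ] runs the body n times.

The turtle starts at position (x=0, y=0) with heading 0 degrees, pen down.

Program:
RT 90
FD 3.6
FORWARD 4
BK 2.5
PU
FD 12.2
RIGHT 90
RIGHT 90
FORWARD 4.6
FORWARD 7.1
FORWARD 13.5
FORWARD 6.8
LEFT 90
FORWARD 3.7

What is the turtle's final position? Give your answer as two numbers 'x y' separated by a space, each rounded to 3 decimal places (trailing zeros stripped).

Answer: -3.7 14.7

Derivation:
Executing turtle program step by step:
Start: pos=(0,0), heading=0, pen down
RT 90: heading 0 -> 270
FD 3.6: (0,0) -> (0,-3.6) [heading=270, draw]
FD 4: (0,-3.6) -> (0,-7.6) [heading=270, draw]
BK 2.5: (0,-7.6) -> (0,-5.1) [heading=270, draw]
PU: pen up
FD 12.2: (0,-5.1) -> (0,-17.3) [heading=270, move]
RT 90: heading 270 -> 180
RT 90: heading 180 -> 90
FD 4.6: (0,-17.3) -> (0,-12.7) [heading=90, move]
FD 7.1: (0,-12.7) -> (0,-5.6) [heading=90, move]
FD 13.5: (0,-5.6) -> (0,7.9) [heading=90, move]
FD 6.8: (0,7.9) -> (0,14.7) [heading=90, move]
LT 90: heading 90 -> 180
FD 3.7: (0,14.7) -> (-3.7,14.7) [heading=180, move]
Final: pos=(-3.7,14.7), heading=180, 3 segment(s) drawn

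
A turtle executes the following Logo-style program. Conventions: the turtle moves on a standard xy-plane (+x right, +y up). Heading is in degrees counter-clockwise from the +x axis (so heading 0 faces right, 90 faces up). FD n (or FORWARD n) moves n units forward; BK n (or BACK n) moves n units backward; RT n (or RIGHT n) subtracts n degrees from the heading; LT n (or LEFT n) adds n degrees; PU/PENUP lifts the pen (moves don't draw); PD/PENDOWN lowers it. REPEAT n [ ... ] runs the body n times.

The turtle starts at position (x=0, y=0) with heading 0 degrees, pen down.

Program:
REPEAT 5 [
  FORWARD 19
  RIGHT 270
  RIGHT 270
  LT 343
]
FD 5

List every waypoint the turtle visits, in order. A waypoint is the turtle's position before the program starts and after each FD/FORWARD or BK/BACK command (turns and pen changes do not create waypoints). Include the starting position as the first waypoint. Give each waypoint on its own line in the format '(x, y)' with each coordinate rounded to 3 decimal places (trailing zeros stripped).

Answer: (0, 0)
(19, 0)
(0.83, 5.555)
(16.582, -5.07)
(4.625, 9.696)
(11.742, -7.92)
(11.307, -2.939)

Derivation:
Executing turtle program step by step:
Start: pos=(0,0), heading=0, pen down
REPEAT 5 [
  -- iteration 1/5 --
  FD 19: (0,0) -> (19,0) [heading=0, draw]
  RT 270: heading 0 -> 90
  RT 270: heading 90 -> 180
  LT 343: heading 180 -> 163
  -- iteration 2/5 --
  FD 19: (19,0) -> (0.83,5.555) [heading=163, draw]
  RT 270: heading 163 -> 253
  RT 270: heading 253 -> 343
  LT 343: heading 343 -> 326
  -- iteration 3/5 --
  FD 19: (0.83,5.555) -> (16.582,-5.07) [heading=326, draw]
  RT 270: heading 326 -> 56
  RT 270: heading 56 -> 146
  LT 343: heading 146 -> 129
  -- iteration 4/5 --
  FD 19: (16.582,-5.07) -> (4.625,9.696) [heading=129, draw]
  RT 270: heading 129 -> 219
  RT 270: heading 219 -> 309
  LT 343: heading 309 -> 292
  -- iteration 5/5 --
  FD 19: (4.625,9.696) -> (11.742,-7.92) [heading=292, draw]
  RT 270: heading 292 -> 22
  RT 270: heading 22 -> 112
  LT 343: heading 112 -> 95
]
FD 5: (11.742,-7.92) -> (11.307,-2.939) [heading=95, draw]
Final: pos=(11.307,-2.939), heading=95, 6 segment(s) drawn
Waypoints (7 total):
(0, 0)
(19, 0)
(0.83, 5.555)
(16.582, -5.07)
(4.625, 9.696)
(11.742, -7.92)
(11.307, -2.939)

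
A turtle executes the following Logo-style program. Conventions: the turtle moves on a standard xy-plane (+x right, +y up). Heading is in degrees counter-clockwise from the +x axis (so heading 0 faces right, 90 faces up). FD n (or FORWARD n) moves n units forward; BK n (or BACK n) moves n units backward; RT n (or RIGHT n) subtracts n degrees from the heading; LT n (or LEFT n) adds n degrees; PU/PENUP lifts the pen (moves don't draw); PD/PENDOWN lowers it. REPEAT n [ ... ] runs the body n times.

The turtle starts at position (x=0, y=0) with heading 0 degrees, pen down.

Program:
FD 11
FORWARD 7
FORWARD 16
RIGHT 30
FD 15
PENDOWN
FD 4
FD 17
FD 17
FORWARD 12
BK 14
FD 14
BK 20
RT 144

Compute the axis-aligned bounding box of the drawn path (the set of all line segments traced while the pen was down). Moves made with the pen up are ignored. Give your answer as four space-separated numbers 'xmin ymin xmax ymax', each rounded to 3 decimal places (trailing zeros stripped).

Executing turtle program step by step:
Start: pos=(0,0), heading=0, pen down
FD 11: (0,0) -> (11,0) [heading=0, draw]
FD 7: (11,0) -> (18,0) [heading=0, draw]
FD 16: (18,0) -> (34,0) [heading=0, draw]
RT 30: heading 0 -> 330
FD 15: (34,0) -> (46.99,-7.5) [heading=330, draw]
PD: pen down
FD 4: (46.99,-7.5) -> (50.454,-9.5) [heading=330, draw]
FD 17: (50.454,-9.5) -> (65.177,-18) [heading=330, draw]
FD 17: (65.177,-18) -> (79.899,-26.5) [heading=330, draw]
FD 12: (79.899,-26.5) -> (90.292,-32.5) [heading=330, draw]
BK 14: (90.292,-32.5) -> (78.167,-25.5) [heading=330, draw]
FD 14: (78.167,-25.5) -> (90.292,-32.5) [heading=330, draw]
BK 20: (90.292,-32.5) -> (72.971,-22.5) [heading=330, draw]
RT 144: heading 330 -> 186
Final: pos=(72.971,-22.5), heading=186, 11 segment(s) drawn

Segment endpoints: x in {0, 11, 18, 34, 46.99, 50.454, 65.177, 72.971, 78.167, 79.899, 90.292}, y in {-32.5, -26.5, -25.5, -22.5, -18, -9.5, -7.5, 0}
xmin=0, ymin=-32.5, xmax=90.292, ymax=0

Answer: 0 -32.5 90.292 0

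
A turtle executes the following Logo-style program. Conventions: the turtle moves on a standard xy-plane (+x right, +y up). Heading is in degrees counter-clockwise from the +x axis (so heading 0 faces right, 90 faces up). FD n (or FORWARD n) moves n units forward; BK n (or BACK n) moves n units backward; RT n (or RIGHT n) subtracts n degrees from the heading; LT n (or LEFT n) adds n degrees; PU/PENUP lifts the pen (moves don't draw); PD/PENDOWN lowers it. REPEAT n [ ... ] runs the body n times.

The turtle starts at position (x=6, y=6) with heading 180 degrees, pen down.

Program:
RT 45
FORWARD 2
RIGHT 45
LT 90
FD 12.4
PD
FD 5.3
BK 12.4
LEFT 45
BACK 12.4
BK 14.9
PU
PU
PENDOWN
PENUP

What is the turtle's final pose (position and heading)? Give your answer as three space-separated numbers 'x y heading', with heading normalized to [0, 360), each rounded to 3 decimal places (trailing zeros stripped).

Answer: 18.59 26.718 225

Derivation:
Executing turtle program step by step:
Start: pos=(6,6), heading=180, pen down
RT 45: heading 180 -> 135
FD 2: (6,6) -> (4.586,7.414) [heading=135, draw]
RT 45: heading 135 -> 90
LT 90: heading 90 -> 180
FD 12.4: (4.586,7.414) -> (-7.814,7.414) [heading=180, draw]
PD: pen down
FD 5.3: (-7.814,7.414) -> (-13.114,7.414) [heading=180, draw]
BK 12.4: (-13.114,7.414) -> (-0.714,7.414) [heading=180, draw]
LT 45: heading 180 -> 225
BK 12.4: (-0.714,7.414) -> (8.054,16.182) [heading=225, draw]
BK 14.9: (8.054,16.182) -> (18.59,26.718) [heading=225, draw]
PU: pen up
PU: pen up
PD: pen down
PU: pen up
Final: pos=(18.59,26.718), heading=225, 6 segment(s) drawn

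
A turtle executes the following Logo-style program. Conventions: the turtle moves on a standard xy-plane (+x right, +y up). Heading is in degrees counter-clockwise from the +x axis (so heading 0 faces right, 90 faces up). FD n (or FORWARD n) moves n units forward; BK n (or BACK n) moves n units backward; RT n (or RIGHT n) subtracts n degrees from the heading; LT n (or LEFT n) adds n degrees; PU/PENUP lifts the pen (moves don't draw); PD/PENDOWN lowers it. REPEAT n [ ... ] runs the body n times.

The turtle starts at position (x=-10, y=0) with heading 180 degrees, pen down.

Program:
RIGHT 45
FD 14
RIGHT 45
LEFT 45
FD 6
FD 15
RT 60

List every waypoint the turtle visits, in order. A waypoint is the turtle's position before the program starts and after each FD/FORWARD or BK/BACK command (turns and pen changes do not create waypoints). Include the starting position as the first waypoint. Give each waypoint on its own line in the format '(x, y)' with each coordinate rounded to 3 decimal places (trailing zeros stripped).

Answer: (-10, 0)
(-19.899, 9.899)
(-24.142, 14.142)
(-34.749, 24.749)

Derivation:
Executing turtle program step by step:
Start: pos=(-10,0), heading=180, pen down
RT 45: heading 180 -> 135
FD 14: (-10,0) -> (-19.899,9.899) [heading=135, draw]
RT 45: heading 135 -> 90
LT 45: heading 90 -> 135
FD 6: (-19.899,9.899) -> (-24.142,14.142) [heading=135, draw]
FD 15: (-24.142,14.142) -> (-34.749,24.749) [heading=135, draw]
RT 60: heading 135 -> 75
Final: pos=(-34.749,24.749), heading=75, 3 segment(s) drawn
Waypoints (4 total):
(-10, 0)
(-19.899, 9.899)
(-24.142, 14.142)
(-34.749, 24.749)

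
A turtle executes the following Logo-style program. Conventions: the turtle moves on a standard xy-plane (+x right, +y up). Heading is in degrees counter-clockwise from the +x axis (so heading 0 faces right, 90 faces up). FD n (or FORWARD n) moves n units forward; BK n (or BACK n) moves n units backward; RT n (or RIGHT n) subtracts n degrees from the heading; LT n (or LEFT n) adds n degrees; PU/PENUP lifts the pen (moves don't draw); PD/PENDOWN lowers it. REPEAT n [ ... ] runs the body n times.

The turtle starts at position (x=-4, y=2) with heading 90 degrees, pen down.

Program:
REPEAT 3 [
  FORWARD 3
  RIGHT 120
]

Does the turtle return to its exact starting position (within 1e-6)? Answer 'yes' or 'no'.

Answer: yes

Derivation:
Executing turtle program step by step:
Start: pos=(-4,2), heading=90, pen down
REPEAT 3 [
  -- iteration 1/3 --
  FD 3: (-4,2) -> (-4,5) [heading=90, draw]
  RT 120: heading 90 -> 330
  -- iteration 2/3 --
  FD 3: (-4,5) -> (-1.402,3.5) [heading=330, draw]
  RT 120: heading 330 -> 210
  -- iteration 3/3 --
  FD 3: (-1.402,3.5) -> (-4,2) [heading=210, draw]
  RT 120: heading 210 -> 90
]
Final: pos=(-4,2), heading=90, 3 segment(s) drawn

Start position: (-4, 2)
Final position: (-4, 2)
Distance = 0; < 1e-6 -> CLOSED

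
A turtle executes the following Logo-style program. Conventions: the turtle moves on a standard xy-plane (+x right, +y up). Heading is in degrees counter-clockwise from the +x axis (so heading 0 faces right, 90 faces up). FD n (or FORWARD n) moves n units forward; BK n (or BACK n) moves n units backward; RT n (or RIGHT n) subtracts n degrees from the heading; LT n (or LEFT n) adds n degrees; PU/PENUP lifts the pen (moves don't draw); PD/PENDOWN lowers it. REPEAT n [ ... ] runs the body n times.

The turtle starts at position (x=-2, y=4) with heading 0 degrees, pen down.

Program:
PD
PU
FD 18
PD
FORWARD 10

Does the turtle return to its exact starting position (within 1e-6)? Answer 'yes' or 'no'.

Answer: no

Derivation:
Executing turtle program step by step:
Start: pos=(-2,4), heading=0, pen down
PD: pen down
PU: pen up
FD 18: (-2,4) -> (16,4) [heading=0, move]
PD: pen down
FD 10: (16,4) -> (26,4) [heading=0, draw]
Final: pos=(26,4), heading=0, 1 segment(s) drawn

Start position: (-2, 4)
Final position: (26, 4)
Distance = 28; >= 1e-6 -> NOT closed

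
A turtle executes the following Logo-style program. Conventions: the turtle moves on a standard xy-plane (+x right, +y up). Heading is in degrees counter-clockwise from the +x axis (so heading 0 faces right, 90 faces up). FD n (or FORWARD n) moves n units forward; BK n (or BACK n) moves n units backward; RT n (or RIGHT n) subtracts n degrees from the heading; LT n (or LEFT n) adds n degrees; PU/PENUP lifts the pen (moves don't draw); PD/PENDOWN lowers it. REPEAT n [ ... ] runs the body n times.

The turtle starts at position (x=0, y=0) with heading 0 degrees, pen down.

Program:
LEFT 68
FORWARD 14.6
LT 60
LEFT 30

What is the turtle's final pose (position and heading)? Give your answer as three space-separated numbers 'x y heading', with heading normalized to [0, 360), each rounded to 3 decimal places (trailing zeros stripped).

Answer: 5.469 13.537 158

Derivation:
Executing turtle program step by step:
Start: pos=(0,0), heading=0, pen down
LT 68: heading 0 -> 68
FD 14.6: (0,0) -> (5.469,13.537) [heading=68, draw]
LT 60: heading 68 -> 128
LT 30: heading 128 -> 158
Final: pos=(5.469,13.537), heading=158, 1 segment(s) drawn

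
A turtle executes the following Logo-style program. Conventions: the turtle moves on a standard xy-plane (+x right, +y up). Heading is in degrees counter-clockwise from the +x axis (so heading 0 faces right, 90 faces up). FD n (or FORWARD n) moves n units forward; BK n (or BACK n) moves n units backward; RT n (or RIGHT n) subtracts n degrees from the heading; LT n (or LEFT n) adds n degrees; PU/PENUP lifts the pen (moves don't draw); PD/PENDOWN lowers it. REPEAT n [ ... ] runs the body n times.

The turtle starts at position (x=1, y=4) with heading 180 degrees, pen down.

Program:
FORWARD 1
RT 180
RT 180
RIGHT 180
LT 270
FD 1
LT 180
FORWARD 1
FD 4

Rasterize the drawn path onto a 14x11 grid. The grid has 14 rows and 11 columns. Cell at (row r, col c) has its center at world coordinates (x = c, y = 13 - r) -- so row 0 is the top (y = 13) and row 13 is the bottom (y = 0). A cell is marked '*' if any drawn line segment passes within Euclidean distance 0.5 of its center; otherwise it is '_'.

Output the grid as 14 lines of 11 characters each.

Answer: ___________
___________
___________
___________
___________
*__________
*__________
*__________
*__________
**_________
*__________
___________
___________
___________

Derivation:
Segment 0: (1,4) -> (0,4)
Segment 1: (0,4) -> (0,3)
Segment 2: (0,3) -> (0,4)
Segment 3: (0,4) -> (0,8)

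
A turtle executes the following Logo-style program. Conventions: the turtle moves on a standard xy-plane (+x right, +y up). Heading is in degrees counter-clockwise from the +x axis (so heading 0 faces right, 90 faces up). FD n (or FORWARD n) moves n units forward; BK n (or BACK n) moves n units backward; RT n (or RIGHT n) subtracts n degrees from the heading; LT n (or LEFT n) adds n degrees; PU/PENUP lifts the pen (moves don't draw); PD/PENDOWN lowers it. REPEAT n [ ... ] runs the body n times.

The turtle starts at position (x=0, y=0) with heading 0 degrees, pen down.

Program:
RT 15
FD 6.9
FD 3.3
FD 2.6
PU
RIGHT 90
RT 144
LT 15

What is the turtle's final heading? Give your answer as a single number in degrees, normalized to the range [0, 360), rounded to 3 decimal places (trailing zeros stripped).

Answer: 126

Derivation:
Executing turtle program step by step:
Start: pos=(0,0), heading=0, pen down
RT 15: heading 0 -> 345
FD 6.9: (0,0) -> (6.665,-1.786) [heading=345, draw]
FD 3.3: (6.665,-1.786) -> (9.852,-2.64) [heading=345, draw]
FD 2.6: (9.852,-2.64) -> (12.364,-3.313) [heading=345, draw]
PU: pen up
RT 90: heading 345 -> 255
RT 144: heading 255 -> 111
LT 15: heading 111 -> 126
Final: pos=(12.364,-3.313), heading=126, 3 segment(s) drawn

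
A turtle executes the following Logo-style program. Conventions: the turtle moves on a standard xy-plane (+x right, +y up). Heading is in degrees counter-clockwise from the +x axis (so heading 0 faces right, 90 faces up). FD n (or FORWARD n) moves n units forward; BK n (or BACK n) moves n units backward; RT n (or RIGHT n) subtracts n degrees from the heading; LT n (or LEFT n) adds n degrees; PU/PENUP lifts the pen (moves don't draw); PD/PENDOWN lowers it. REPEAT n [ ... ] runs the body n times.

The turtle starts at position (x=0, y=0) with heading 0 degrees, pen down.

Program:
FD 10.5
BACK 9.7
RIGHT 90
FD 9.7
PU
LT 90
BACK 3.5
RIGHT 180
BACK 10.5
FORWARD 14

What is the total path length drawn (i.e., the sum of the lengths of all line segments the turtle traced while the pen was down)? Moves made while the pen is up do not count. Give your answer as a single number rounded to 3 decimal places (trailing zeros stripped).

Answer: 29.9

Derivation:
Executing turtle program step by step:
Start: pos=(0,0), heading=0, pen down
FD 10.5: (0,0) -> (10.5,0) [heading=0, draw]
BK 9.7: (10.5,0) -> (0.8,0) [heading=0, draw]
RT 90: heading 0 -> 270
FD 9.7: (0.8,0) -> (0.8,-9.7) [heading=270, draw]
PU: pen up
LT 90: heading 270 -> 0
BK 3.5: (0.8,-9.7) -> (-2.7,-9.7) [heading=0, move]
RT 180: heading 0 -> 180
BK 10.5: (-2.7,-9.7) -> (7.8,-9.7) [heading=180, move]
FD 14: (7.8,-9.7) -> (-6.2,-9.7) [heading=180, move]
Final: pos=(-6.2,-9.7), heading=180, 3 segment(s) drawn

Segment lengths:
  seg 1: (0,0) -> (10.5,0), length = 10.5
  seg 2: (10.5,0) -> (0.8,0), length = 9.7
  seg 3: (0.8,0) -> (0.8,-9.7), length = 9.7
Total = 29.9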